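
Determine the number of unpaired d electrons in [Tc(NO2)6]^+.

0 unpaired electrons

Each nitro (N-bound nitrite) is −1; balancing the +1 overall charge requires Tc(VII).
Technetium is a group-7 element; Tc(VII) is therefore d⁰.
In an octahedral field the d⁰ configuration is t₂g⁰e_g⁰, giving 0 unpaired electrons.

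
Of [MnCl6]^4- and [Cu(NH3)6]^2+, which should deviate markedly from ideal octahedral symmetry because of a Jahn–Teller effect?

[MnCl6]^4-: Summing ligand charges against the −4 overall charge gives an oxidation state of +2 for manganese. Group 7 minus oxidation state 2 gives a d⁵ configuration. Chloride is a weak-field ligand for a first-row metal, so the complex is high-spin. The d⁵ configuration leaves the e_g set evenly filled (or empty) — no strong Jahn–Teller driving force.
[Cu(NH3)6]^2+: Summing ligand charges against the +2 overall charge gives an oxidation state of +2 for copper. Copper is a group-11 element; Cu(II) is therefore d⁹. The t₂g⁶e_g³ configuration has an unevenly filled e_g set; the Jahn–Teller theorem predicts a tetragonal distortion (typically axial elongation) to lift the degeneracy.

[Cu(NH3)6]^2+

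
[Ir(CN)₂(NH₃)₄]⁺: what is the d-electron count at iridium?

Ligand charges: each cyanide is −1; ammonia is neutral. With an overall charge of +1 the iridium centre must be in the +3 oxidation state.
Group 9 minus oxidation state 3 gives a d⁶ configuration.

d6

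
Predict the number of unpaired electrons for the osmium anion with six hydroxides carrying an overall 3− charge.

Ligand charges: each hydroxide is −1. With an overall charge of −3 the osmium centre must be in the +3 oxidation state.
Os sits in group 8, so the d-electron count is 8 − 3 = 5.
The spin state decides the count: a 5d ion has a large Δₒ and is invariably low-spin.
An octahedral low-spin d⁵ ion is t₂g⁵e_g⁰, giving 1 unpaired electron.

1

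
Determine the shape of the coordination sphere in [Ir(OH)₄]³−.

Each hydroxide is −1; balancing the −3 overall charge requires Ir(I).
Iridium is a group-9 element; Ir(I) is therefore d⁸.
With 4 monodentate ligands the coordination number is 4.
A 5d d⁸ ion has a large crystal-field splitting; square planar leaves the high-energy d_{x²−y²} orbital empty and maximises CFSE.

square planar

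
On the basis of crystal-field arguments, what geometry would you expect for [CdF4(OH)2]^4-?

Each fluoride is −1; each hydroxide is −1; balancing the −4 overall charge requires Cd(II).
Cd sits in group 12, so the d-electron count is 12 − 2 = 10.
Coordination number: 6.
Six donors around a single metal centre give an octahedral coordination sphere.

octahedral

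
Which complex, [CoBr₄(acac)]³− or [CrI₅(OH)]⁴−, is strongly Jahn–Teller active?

[CrI₅(OH)]⁴−

[CoBr₄(acac)]³−: Ligand charges: each bromide is −1; each acetylacetonate is −1. With an overall charge of −3 the cobalt centre must be in the +2 oxidation state. Co sits in group 9, so the d-electron count is 9 − 2 = 7. Acetylacetonate and bromide are weak-field ligands for a first-row metal, so the complex is high-spin. The d⁷ configuration leaves the e_g set evenly filled (or empty) — no strong Jahn–Teller driving force.
[CrI₅(OH)]⁴−: Ligand charges: each iodide is −1; each hydroxide is −1. With an overall charge of −4 the chromium centre must be in the +2 oxidation state. Cr sits in group 6, so the d-electron count is 6 − 2 = 4. Hydroxide and iodide are weak-field ligands for a first-row metal, so the complex is high-spin. The t₂g³e_g¹ (high-spin) configuration has an unevenly filled e_g set; the Jahn–Teller theorem predicts a tetragonal distortion (typically axial elongation) to lift the degeneracy.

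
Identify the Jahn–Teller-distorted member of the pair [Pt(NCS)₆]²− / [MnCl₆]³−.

[MnCl₆]³−

[Pt(NCS)₆]²−: Summing ligand charges against the −2 overall charge gives an oxidation state of +4 for platinum. Platinum is a group-10 element; Pt(IV) is therefore d⁶. A 5d ion has a large Δₒ and is invariably low-spin. The d⁶ configuration leaves the e_g set evenly filled (or empty) — no strong Jahn–Teller driving force.
[MnCl₆]³−: Each chloride is −1; balancing the −3 overall charge requires Mn(III). Mn sits in group 7, so the d-electron count is 7 − 3 = 4. Chloride is a weak-field ligand for a first-row metal, so the complex is high-spin. The t₂g³e_g¹ (high-spin) configuration has an unevenly filled e_g set; the Jahn–Teller theorem predicts a tetragonal distortion (typically axial elongation) to lift the degeneracy.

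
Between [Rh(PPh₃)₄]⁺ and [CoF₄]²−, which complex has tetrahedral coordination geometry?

[CoF₄]²−

For [Rh(PPh₃)₄]⁺: Ligand charges: triphenylphosphine is neutral. With an overall charge of +1 the rhodium centre must be in the +1 oxidation state. Rhodium is a group-9 element; Rh(I) is therefore d⁸. A 4d d⁸ ion has a large crystal-field splitting; square planar leaves the high-energy d_{x²−y²} orbital empty and maximises CFSE. → square planar.
For [CoF₄]²−: Summing ligand charges against the −2 overall charge gives an oxidation state of +2 for cobalt. Cobalt is a group-9 element; Co(II) is therefore d⁷. For a high-spin 3d d⁷ ion with weak-field ligands the small Δₜ gives little square-planar CFSE advantage, so four ligands adopt the sterically favoured tetrahedral geometry. → tetrahedral.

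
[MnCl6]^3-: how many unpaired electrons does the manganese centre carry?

4 unpaired electrons

Summing ligand charges against the −3 overall charge gives an oxidation state of +3 for manganese.
Group 7 minus oxidation state 3 gives a d⁴ configuration.
The spin state decides the count: Chloride is a weak-field ligand for a first-row metal, so the complex is high-spin.
An octahedral high-spin d⁴ ion is t₂g³e_g¹, giving 4 unpaired electrons.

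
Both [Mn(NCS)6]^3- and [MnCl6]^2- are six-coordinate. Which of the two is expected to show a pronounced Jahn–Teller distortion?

[Mn(NCS)6]^3-

[Mn(NCS)6]^3-: Each isothiocyanate is −1; balancing the −3 overall charge requires Mn(III). Mn sits in group 7, so the d-electron count is 7 − 3 = 4. Isothiocyanate is a weak-field ligand for a first-row metal, so the complex is high-spin. The t₂g³e_g¹ (high-spin) configuration has an unevenly filled e_g set; the Jahn–Teller theorem predicts a tetragonal distortion (typically axial elongation) to lift the degeneracy.
[MnCl6]^2-: Ligand charges: each chloride is −1. With an overall charge of −2 the manganese centre must be in the +4 oxidation state. Mn sits in group 7, so the d-electron count is 7 − 4 = 3. The d³ configuration leaves the e_g set evenly filled (or empty) — no strong Jahn–Teller driving force.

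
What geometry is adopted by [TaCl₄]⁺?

tetrahedral

Ligand charges: each chloride is −1. With an overall charge of +1 the tantalum centre must be in the +5 oxidation state.
Ta sits in group 5, so the d-electron count is 5 − 5 = 0.
Coordination number: 4.
A d⁰ ion has no crystal-field stabilisation preference between square planar and tetrahedral, so four ligands adopt the sterically favoured tetrahedral geometry.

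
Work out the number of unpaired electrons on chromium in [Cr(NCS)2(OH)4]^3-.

Summing ligand charges against the −3 overall charge gives an oxidation state of +3 for chromium.
Cr sits in group 6, so the d-electron count is 6 − 3 = 3.
In an octahedral field the d³ configuration is t₂g³e_g⁰ (only one arrangement possible), giving 3 unpaired electrons.

3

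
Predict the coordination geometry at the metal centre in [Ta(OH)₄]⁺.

Summing ligand charges against the +1 overall charge gives an oxidation state of +5 for tantalum.
Tantalum is a group-5 element; Ta(V) is therefore d⁰.
Coordination number: 4.
A d⁰ ion has no crystal-field stabilisation preference between square planar and tetrahedral, so four ligands adopt the sterically favoured tetrahedral geometry.

tetrahedral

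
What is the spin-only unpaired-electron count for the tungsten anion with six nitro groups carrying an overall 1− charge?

Summing ligand charges against the −1 overall charge gives an oxidation state of +5 for tungsten.
Tungsten is a group-6 element; W(V) is therefore d¹.
In an octahedral field the d¹ configuration is t₂g¹e_g⁰ (only one arrangement possible), giving 1 unpaired electron.

1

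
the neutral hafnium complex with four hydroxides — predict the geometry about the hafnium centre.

tetrahedral

Ligand charges: each hydroxide is −1. With an overall charge of 0 the hafnium centre must be in the +4 oxidation state.
Group 4 minus oxidation state 4 gives a d⁰ configuration.
With 4 monodentate ligands the coordination number is 4.
A d⁰ ion has no crystal-field stabilisation preference between square planar and tetrahedral, so four ligands adopt the sterically favoured tetrahedral geometry.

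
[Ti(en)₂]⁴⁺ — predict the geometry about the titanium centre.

tetrahedral

Ligand charges: ethylenediamine is neutral. With an overall charge of +4 the titanium centre must be in the +4 oxidation state.
Titanium is a group-4 element; Ti(IV) is therefore d⁰.
Counting donor atoms: 2×ethylenediamine (bidentate) → 4 donors. Coordination number = 4.
A d⁰ ion has no crystal-field stabilisation preference between square planar and tetrahedral, so four ligands adopt the sterically favoured tetrahedral geometry.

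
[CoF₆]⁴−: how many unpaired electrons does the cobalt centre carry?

3

Each fluoride is −1; balancing the −4 overall charge requires Co(II).
Co sits in group 9, so the d-electron count is 9 − 2 = 7.
The spin state decides the count: Fluoride is a weak-field ligand for a first-row metal, so the complex is high-spin.
An octahedral high-spin d⁷ ion is t₂g⁵e_g², giving 3 unpaired electrons.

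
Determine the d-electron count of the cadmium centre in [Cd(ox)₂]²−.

Summing ligand charges against the −2 overall charge gives an oxidation state of +2 for cadmium.
Group 12 minus oxidation state 2 gives a d¹⁰ configuration.

d¹⁰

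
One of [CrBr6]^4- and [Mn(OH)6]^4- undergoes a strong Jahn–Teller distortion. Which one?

[CrBr6]^4-

[CrBr6]^4-: Each bromide is −1; balancing the −4 overall charge requires Cr(II). Cr sits in group 6, so the d-electron count is 6 − 2 = 4. Bromide is a weak-field ligand for a first-row metal, so the complex is high-spin. The t₂g³e_g¹ (high-spin) configuration has an unevenly filled e_g set; the Jahn–Teller theorem predicts a tetragonal distortion (typically axial elongation) to lift the degeneracy.
[Mn(OH)6]^4-: Summing ligand charges against the −4 overall charge gives an oxidation state of +2 for manganese. Group 7 minus oxidation state 2 gives a d⁵ configuration. Hydroxide is a weak-field ligand for a first-row metal, so the complex is high-spin. The d⁵ configuration leaves the e_g set evenly filled (or empty) — no strong Jahn–Teller driving force.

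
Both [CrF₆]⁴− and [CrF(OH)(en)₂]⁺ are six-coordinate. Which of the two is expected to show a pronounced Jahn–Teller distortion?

[CrF₆]⁴−

[CrF₆]⁴−: Each fluoride is −1; balancing the −4 overall charge requires Cr(II). Chromium is a group-6 element; Cr(II) is therefore d⁴. Fluoride is a weak-field ligand for a first-row metal, so the complex is high-spin. The t₂g³e_g¹ (high-spin) configuration has an unevenly filled e_g set; the Jahn–Teller theorem predicts a tetragonal distortion (typically axial elongation) to lift the degeneracy.
[CrF(OH)(en)₂]⁺: Summing ligand charges against the +1 overall charge gives an oxidation state of +3 for chromium. Group 6 minus oxidation state 3 gives a d³ configuration. The d³ configuration leaves the e_g set evenly filled (or empty) — no strong Jahn–Teller driving force.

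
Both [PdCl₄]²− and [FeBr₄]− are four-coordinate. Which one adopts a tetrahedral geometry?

For [PdCl₄]²−: Summing ligand charges against the −2 overall charge gives an oxidation state of +2 for palladium. Palladium is a group-10 element; Pd(II) is therefore d⁸. A 4d d⁸ ion has a large crystal-field splitting; square planar leaves the high-energy d_{x²−y²} orbital empty and maximises CFSE. → square planar.
For [FeBr₄]−: Summing ligand charges against the −1 overall charge gives an oxidation state of +3 for iron. Group 8 minus oxidation state 3 gives a d⁵ configuration. A high-spin d⁵ ion has zero CFSE in either geometry, so four ligands adopt the sterically favoured tetrahedral geometry. → tetrahedral.

[FeBr₄]−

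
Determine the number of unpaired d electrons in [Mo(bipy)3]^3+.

3 unpaired electrons

Summing ligand charges against the +3 overall charge gives an oxidation state of +3 for molybdenum.
Mo sits in group 6, so the d-electron count is 6 − 3 = 3.
Counting donor atoms: 3×2,2′-bipyridine (bidentate) → 6 donors. Coordination number = 6.
In an octahedral field the d³ configuration is t₂g³e_g⁰ (only one arrangement possible), giving 3 unpaired electrons.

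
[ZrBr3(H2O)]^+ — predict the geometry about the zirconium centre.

Each bromide is −1; water is neutral; balancing the +1 overall charge requires Zr(IV).
Zr sits in group 4, so the d-electron count is 4 − 4 = 0.
With 4 monodentate ligands the coordination number is 4.
A d⁰ ion has no crystal-field stabilisation preference between square planar and tetrahedral, so four ligands adopt the sterically favoured tetrahedral geometry.

tetrahedral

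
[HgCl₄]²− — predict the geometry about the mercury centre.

Summing ligand charges against the −2 overall charge gives an oxidation state of +2 for mercury.
Group 12 minus oxidation state 2 gives a d¹⁰ configuration.
With 4 monodentate ligands the coordination number is 4.
A d¹⁰ ion has no crystal-field stabilisation preference between square planar and tetrahedral, so four ligands adopt the sterically favoured tetrahedral geometry.

tetrahedral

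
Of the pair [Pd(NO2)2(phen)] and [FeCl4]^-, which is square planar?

For [Pd(NO2)2(phen)]: Ligand charges: each nitro (N-bound nitrite) is −1; 1,10-phenanthroline is neutral. With an overall charge of 0 the palladium centre must be in the +2 oxidation state. Group 10 minus oxidation state 2 gives a d⁸ configuration. A 4d d⁸ ion has a large crystal-field splitting; square planar leaves the high-energy d_{x²−y²} orbital empty and maximises CFSE. → square planar.
For [FeCl4]^-: Each chloride is −1; balancing the −1 overall charge requires Fe(III). Iron is a group-8 element; Fe(III) is therefore d⁵. A high-spin d⁵ ion has zero CFSE in either geometry, so four ligands adopt the sterically favoured tetrahedral geometry. → tetrahedral.

[Pd(NO2)2(phen)]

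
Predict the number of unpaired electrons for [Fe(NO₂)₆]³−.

1 unpaired electron

Summing ligand charges against the −3 overall charge gives an oxidation state of +3 for iron.
Iron is a group-8 element; Fe(III) is therefore d⁵.
The spin state decides the count: Nitro (N-bound nitrite) is a strong-field ligand (high in the spectrochemical series) for a first-row metal, so the complex is low-spin.
An octahedral low-spin d⁵ ion is t₂g⁵e_g⁰, giving 1 unpaired electron.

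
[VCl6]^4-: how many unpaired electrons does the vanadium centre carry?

Each chloride is −1; balancing the −4 overall charge requires V(II).
V sits in group 5, so the d-electron count is 5 − 2 = 3.
In an octahedral field the d³ configuration is t₂g³e_g⁰ (only one arrangement possible), giving 3 unpaired electrons.

3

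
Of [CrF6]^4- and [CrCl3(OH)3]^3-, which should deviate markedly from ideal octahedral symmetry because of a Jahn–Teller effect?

[CrF6]^4-: Ligand charges: each fluoride is −1. With an overall charge of −4 the chromium centre must be in the +2 oxidation state. Cr sits in group 6, so the d-electron count is 6 − 2 = 4. Fluoride is a weak-field ligand for a first-row metal, so the complex is high-spin. The t₂g³e_g¹ (high-spin) configuration has an unevenly filled e_g set; the Jahn–Teller theorem predicts a tetragonal distortion (typically axial elongation) to lift the degeneracy.
[CrCl3(OH)3]^3-: Summing ligand charges against the −3 overall charge gives an oxidation state of +3 for chromium. Chromium is a group-6 element; Cr(III) is therefore d³. The d³ configuration leaves the e_g set evenly filled (or empty) — no strong Jahn–Teller driving force.

[CrF6]^4-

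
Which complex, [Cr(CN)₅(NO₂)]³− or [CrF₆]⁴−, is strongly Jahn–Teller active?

[CrF₆]⁴−

[Cr(CN)₅(NO₂)]³−: Summing ligand charges against the −3 overall charge gives an oxidation state of +3 for chromium. Cr sits in group 6, so the d-electron count is 6 − 3 = 3. The d³ configuration leaves the e_g set evenly filled (or empty) — no strong Jahn–Teller driving force.
[CrF₆]⁴−: Ligand charges: each fluoride is −1. With an overall charge of −4 the chromium centre must be in the +2 oxidation state. Chromium is a group-6 element; Cr(II) is therefore d⁴. Fluoride is a weak-field ligand for a first-row metal, so the complex is high-spin. The t₂g³e_g¹ (high-spin) configuration has an unevenly filled e_g set; the Jahn–Teller theorem predicts a tetragonal distortion (typically axial elongation) to lift the degeneracy.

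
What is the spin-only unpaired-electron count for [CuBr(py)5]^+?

1

Summing ligand charges against the +1 overall charge gives an oxidation state of +2 for copper.
Copper is a group-11 element; Cu(II) is therefore d⁹.
In an octahedral field the d⁹ configuration is t₂g⁶e_g³ (only one arrangement possible), giving 1 unpaired electron.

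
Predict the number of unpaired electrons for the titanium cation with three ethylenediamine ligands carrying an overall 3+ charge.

Ethylenediamine is neutral; balancing the +3 overall charge requires Ti(III).
Ti sits in group 4, so the d-electron count is 4 − 3 = 1.
Counting donor atoms: 3×ethylenediamine (bidentate) → 6 donors. Coordination number = 6.
In an octahedral field the d¹ configuration is t₂g¹e_g⁰ (only one arrangement possible), giving 1 unpaired electron.

1 unpaired electron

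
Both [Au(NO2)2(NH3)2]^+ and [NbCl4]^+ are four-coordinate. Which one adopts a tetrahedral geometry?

For [Au(NO2)2(NH3)2]^+: Ligand charges: each nitro (N-bound nitrite) is −1; ammonia is neutral. With an overall charge of +1 the gold centre must be in the +3 oxidation state. Gold is a group-11 element; Au(III) is therefore d⁸. A 5d d⁸ ion has a large crystal-field splitting; square planar leaves the high-energy d_{x²−y²} orbital empty and maximises CFSE. → square planar.
For [NbCl4]^+: Summing ligand charges against the +1 overall charge gives an oxidation state of +5 for niobium. Group 5 minus oxidation state 5 gives a d⁰ configuration. A d⁰ ion has no crystal-field stabilisation preference between square planar and tetrahedral, so four ligands adopt the sterically favoured tetrahedral geometry. → tetrahedral.

[NbCl4]^+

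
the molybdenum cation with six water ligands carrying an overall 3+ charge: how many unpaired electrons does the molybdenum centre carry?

3

Ligand charges: water is neutral. With an overall charge of +3 the molybdenum centre must be in the +3 oxidation state.
Group 6 minus oxidation state 3 gives a d³ configuration.
In an octahedral field the d³ configuration is t₂g³e_g⁰ (only one arrangement possible), giving 3 unpaired electrons.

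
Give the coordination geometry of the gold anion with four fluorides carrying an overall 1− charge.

Each fluoride is −1; balancing the −1 overall charge requires Au(III).
Gold is a group-11 element; Au(III) is therefore d⁸.
With 4 monodentate ligands the coordination number is 4.
A 5d d⁸ ion has a large crystal-field splitting; square planar leaves the high-energy d_{x²−y²} orbital empty and maximises CFSE.

square planar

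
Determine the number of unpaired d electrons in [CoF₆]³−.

4 unpaired electrons

Ligand charges: each fluoride is −1. With an overall charge of −3 the cobalt centre must be in the +3 oxidation state.
Cobalt is a group-9 element; Co(III) is therefore d⁶.
The spin state decides the count: fluoride is the one ligand weak enough to leave Co(III) high-spin — [CoF₆]³⁻ is the classic exception.
An octahedral high-spin d⁶ ion is t₂g⁴e_g², giving 4 unpaired electrons.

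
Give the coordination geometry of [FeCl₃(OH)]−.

tetrahedral

Each chloride is −1; each hydroxide is −1; balancing the −1 overall charge requires Fe(III).
Iron is a group-8 element; Fe(III) is therefore d⁵.
With 4 monodentate ligands the coordination number is 4.
Chloride and hydroxide are weak-field ligands.
A high-spin d⁵ ion has zero CFSE in either geometry, so four ligands adopt the sterically favoured tetrahedral geometry.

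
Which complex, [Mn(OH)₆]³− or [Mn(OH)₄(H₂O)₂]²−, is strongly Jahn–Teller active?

[Mn(OH)₆]³−

[Mn(OH)₆]³−: Each hydroxide is −1; balancing the −3 overall charge requires Mn(III). Mn sits in group 7, so the d-electron count is 7 − 3 = 4. Hydroxide is a weak-field ligand for a first-row metal, so the complex is high-spin. The t₂g³e_g¹ (high-spin) configuration has an unevenly filled e_g set; the Jahn–Teller theorem predicts a tetragonal distortion (typically axial elongation) to lift the degeneracy.
[Mn(OH)₄(H₂O)₂]²−: Ligand charges: each hydroxide is −1; water is neutral. With an overall charge of −2 the manganese centre must be in the +2 oxidation state. Group 7 minus oxidation state 2 gives a d⁵ configuration. Hydroxide is a weak-field ligand for a first-row metal, so the complex is high-spin. The d⁵ configuration leaves the e_g set evenly filled (or empty) — no strong Jahn–Teller driving force.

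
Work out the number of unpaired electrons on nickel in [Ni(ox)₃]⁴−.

Ligand charges: each oxalate is −2. With an overall charge of −4 the nickel centre must be in the +2 oxidation state.
Nickel is a group-10 element; Ni(II) is therefore d⁸.
Counting donor atoms: 3×oxalate (bidentate) → 6 donors. Coordination number = 6.
In an octahedral field the d⁸ configuration is t₂g⁶e_g² (only one arrangement possible), giving 2 unpaired electrons.

2 unpaired electrons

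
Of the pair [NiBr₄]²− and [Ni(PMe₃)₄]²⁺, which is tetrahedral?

[NiBr₄]²−

For [NiBr₄]²−: Each bromide is −1; balancing the −2 overall charge requires Ni(II). Group 10 minus oxidation state 2 gives a d⁸ configuration. Bromide is a weak-field ligand. With weak-field ligands the CFSE gain from square planar is small, so a 3d d⁸ ion takes the sterically preferred tetrahedral geometry. → tetrahedral.
For [Ni(PMe₃)₄]²⁺: Summing ligand charges against the +2 overall charge gives an oxidation state of +2 for nickel. Nickel is a group-10 element; Ni(II) is therefore d⁸. Trimethylphosphine is a strong-field ligand (high in the spectrochemical series). A 3d d⁸ ion with strong-field ligands gains enough CFSE to favour square planar over tetrahedral. → square planar.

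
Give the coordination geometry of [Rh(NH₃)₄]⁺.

Ammonia is neutral; balancing the +1 overall charge requires Rh(I).
Rhodium is a group-9 element; Rh(I) is therefore d⁸.
Coordination number: 4.
A 4d d⁸ ion has a large crystal-field splitting; square planar leaves the high-energy d_{x²−y²} orbital empty and maximises CFSE.

square planar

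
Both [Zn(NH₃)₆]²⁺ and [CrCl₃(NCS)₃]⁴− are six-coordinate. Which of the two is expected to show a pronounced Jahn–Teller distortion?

[Zn(NH₃)₆]²⁺: Summing ligand charges against the +2 overall charge gives an oxidation state of +2 for zinc. Group 12 minus oxidation state 2 gives a d¹⁰ configuration. The d¹⁰ configuration leaves the e_g set evenly filled (or empty) — no strong Jahn–Teller driving force.
[CrCl₃(NCS)₃]⁴−: Each chloride is −1; each isothiocyanate is −1; balancing the −4 overall charge requires Cr(II). Cr sits in group 6, so the d-electron count is 6 − 2 = 4. Chloride and isothiocyanate are weak-field ligands for a first-row metal, so the complex is high-spin. The t₂g³e_g¹ (high-spin) configuration has an unevenly filled e_g set; the Jahn–Teller theorem predicts a tetragonal distortion (typically axial elongation) to lift the degeneracy.

[CrCl₃(NCS)₃]⁴−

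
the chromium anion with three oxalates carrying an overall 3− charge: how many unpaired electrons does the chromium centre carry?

Ligand charges: each oxalate is −2. With an overall charge of −3 the chromium centre must be in the +3 oxidation state.
Group 6 minus oxidation state 3 gives a d³ configuration.
Counting donor atoms: 3×oxalate (bidentate) → 6 donors. Coordination number = 6.
In an octahedral field the d³ configuration is t₂g³e_g⁰ (only one arrangement possible), giving 3 unpaired electrons.

3 unpaired electrons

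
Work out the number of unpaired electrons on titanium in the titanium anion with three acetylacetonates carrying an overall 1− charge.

Each acetylacetonate is −1; balancing the −1 overall charge requires Ti(II).
Titanium is a group-4 element; Ti(II) is therefore d².
Counting donor atoms: 3×acetylacetonate (bidentate) → 6 donors. Coordination number = 6.
In an octahedral field the d² configuration is t₂g²e_g⁰ (only one arrangement possible), giving 2 unpaired electrons.

2 unpaired electrons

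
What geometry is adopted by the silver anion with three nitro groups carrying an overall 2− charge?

Summing ligand charges against the −2 overall charge gives an oxidation state of +1 for silver.
Ag sits in group 11, so the d-electron count is 11 − 1 = 10.
With 3 monodentate ligands the coordination number is 3.
Three ligands around a d¹⁰ centre minimise repulsion in a trigonal-planar arrangement.

trigonal planar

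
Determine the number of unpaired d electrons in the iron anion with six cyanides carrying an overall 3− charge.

1 unpaired electron

Each cyanide is −1; balancing the −3 overall charge requires Fe(III).
Fe sits in group 8, so the d-electron count is 8 − 3 = 5.
The spin state decides the count: Cyanide is a strong-field ligand (high in the spectrochemical series) for a first-row metal, so the complex is low-spin.
An octahedral low-spin d⁵ ion is t₂g⁵e_g⁰, giving 1 unpaired electron.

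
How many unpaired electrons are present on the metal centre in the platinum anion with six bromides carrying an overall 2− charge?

Ligand charges: each bromide is −1. With an overall charge of −2 the platinum centre must be in the +4 oxidation state.
Platinum is a group-10 element; Pt(IV) is therefore d⁶.
The spin state decides the count: a 5d ion has a large Δₒ and is invariably low-spin.
An octahedral low-spin d⁶ ion is t₂g⁶e_g⁰, giving 0 unpaired electrons.

0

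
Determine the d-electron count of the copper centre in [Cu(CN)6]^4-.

d⁹

Summing ligand charges against the −4 overall charge gives an oxidation state of +2 for copper.
Cu sits in group 11, so the d-electron count is 11 − 2 = 9.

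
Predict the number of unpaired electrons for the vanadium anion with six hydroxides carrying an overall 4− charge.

Summing ligand charges against the −4 overall charge gives an oxidation state of +2 for vanadium.
V sits in group 5, so the d-electron count is 5 − 2 = 3.
In an octahedral field the d³ configuration is t₂g³e_g⁰ (only one arrangement possible), giving 3 unpaired electrons.

3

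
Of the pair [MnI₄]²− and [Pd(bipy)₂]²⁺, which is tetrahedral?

[MnI₄]²−

For [MnI₄]²−: Summing ligand charges against the −2 overall charge gives an oxidation state of +2 for manganese. Mn sits in group 7, so the d-electron count is 7 − 2 = 5. A high-spin d⁵ ion has zero CFSE in either geometry, so four ligands adopt the sterically favoured tetrahedral geometry. → tetrahedral.
For [Pd(bipy)₂]²⁺: Ligand charges: 2,2′-bipyridine is neutral. With an overall charge of +2 the palladium centre must be in the +2 oxidation state. Group 10 minus oxidation state 2 gives a d⁸ configuration. A 4d d⁸ ion has a large crystal-field splitting; square planar leaves the high-energy d_{x²−y²} orbital empty and maximises CFSE. → square planar.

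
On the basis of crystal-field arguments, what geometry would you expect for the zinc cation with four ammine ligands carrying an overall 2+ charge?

Ammonia is neutral; balancing the +2 overall charge requires Zn(II).
Group 12 minus oxidation state 2 gives a d¹⁰ configuration.
Coordination number: 4.
A d¹⁰ ion has no crystal-field stabilisation preference between square planar and tetrahedral, so four ligands adopt the sterically favoured tetrahedral geometry.

tetrahedral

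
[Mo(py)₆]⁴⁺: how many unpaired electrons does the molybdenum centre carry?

2 unpaired electrons

Pyridine is neutral; balancing the +4 overall charge requires Mo(IV).
Molybdenum is a group-6 element; Mo(IV) is therefore d².
In an octahedral field the d² configuration is t₂g²e_g⁰ (only one arrangement possible), giving 2 unpaired electrons.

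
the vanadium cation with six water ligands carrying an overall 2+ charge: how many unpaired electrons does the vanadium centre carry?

Ligand charges: water is neutral. With an overall charge of +2 the vanadium centre must be in the +2 oxidation state.
V sits in group 5, so the d-electron count is 5 − 2 = 3.
In an octahedral field the d³ configuration is t₂g³e_g⁰ (only one arrangement possible), giving 3 unpaired electrons.

3 unpaired electrons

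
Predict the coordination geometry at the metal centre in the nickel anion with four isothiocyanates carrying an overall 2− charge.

tetrahedral

Ligand charges: each isothiocyanate is −1. With an overall charge of −2 the nickel centre must be in the +2 oxidation state.
Group 10 minus oxidation state 2 gives a d⁸ configuration.
Coordination number: 4.
Isothiocyanate is a weak-field ligand.
With weak-field ligands the CFSE gain from square planar is small, so a 3d d⁸ ion takes the sterically preferred tetrahedral geometry.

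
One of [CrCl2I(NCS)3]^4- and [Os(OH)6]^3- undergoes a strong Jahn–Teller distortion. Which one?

[CrCl2I(NCS)3]^4-: Summing ligand charges against the −4 overall charge gives an oxidation state of +2 for chromium. Cr sits in group 6, so the d-electron count is 6 − 2 = 4. Chloride, iodide, and isothiocyanate are weak-field ligands for a first-row metal, so the complex is high-spin. The t₂g³e_g¹ (high-spin) configuration has an unevenly filled e_g set; the Jahn–Teller theorem predicts a tetragonal distortion (typically axial elongation) to lift the degeneracy.
[Os(OH)6]^3-: Each hydroxide is −1; balancing the −3 overall charge requires Os(III). Os sits in group 8, so the d-electron count is 8 − 3 = 5. A 5d ion has a large Δₒ and is invariably low-spin. The d⁵ configuration leaves the e_g set evenly filled (or empty) — no strong Jahn–Teller driving force.

[CrCl2I(NCS)3]^4-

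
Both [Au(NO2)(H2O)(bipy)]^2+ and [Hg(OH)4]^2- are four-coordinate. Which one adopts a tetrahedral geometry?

For [Au(NO2)(H2O)(bipy)]^2+: Each nitro (N-bound nitrite) is −1; water is neutral; 2,2′-bipyridine is neutral; balancing the +2 overall charge requires Au(III). Gold is a group-11 element; Au(III) is therefore d⁸. A 5d d⁸ ion has a large crystal-field splitting; square planar leaves the high-energy d_{x²−y²} orbital empty and maximises CFSE. → square planar.
For [Hg(OH)4]^2-: Summing ligand charges against the −2 overall charge gives an oxidation state of +2 for mercury. Hg sits in group 12, so the d-electron count is 12 − 2 = 10. A d¹⁰ ion has no crystal-field stabilisation preference between square planar and tetrahedral, so four ligands adopt the sterically favoured tetrahedral geometry. → tetrahedral.

[Hg(OH)4]^2-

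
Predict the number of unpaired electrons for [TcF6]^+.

Summing ligand charges against the +1 overall charge gives an oxidation state of +7 for technetium.
Tc sits in group 7, so the d-electron count is 7 − 7 = 0.
In an octahedral field the d⁰ configuration is t₂g⁰e_g⁰, giving 0 unpaired electrons.

0 unpaired electrons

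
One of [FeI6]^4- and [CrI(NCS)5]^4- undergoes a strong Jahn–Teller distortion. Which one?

[CrI(NCS)5]^4-

[FeI6]^4-: Each iodide is −1; balancing the −4 overall charge requires Fe(II). Group 8 minus oxidation state 2 gives a d⁶ configuration. Iodide is a weak-field ligand for a first-row metal, so the complex is high-spin. The d⁶ configuration leaves the e_g set evenly filled (or empty) — no strong Jahn–Teller driving force.
[CrI(NCS)5]^4-: Summing ligand charges against the −4 overall charge gives an oxidation state of +2 for chromium. Cr sits in group 6, so the d-electron count is 6 − 2 = 4. Iodide and isothiocyanate are weak-field ligands for a first-row metal, so the complex is high-spin. The t₂g³e_g¹ (high-spin) configuration has an unevenly filled e_g set; the Jahn–Teller theorem predicts a tetragonal distortion (typically axial elongation) to lift the degeneracy.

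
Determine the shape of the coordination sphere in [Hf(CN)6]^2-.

Ligand charges: each cyanide is −1. With an overall charge of −2 the hafnium centre must be in the +4 oxidation state.
Group 4 minus oxidation state 4 gives a d⁰ configuration.
Coordination number: 6.
Six donors around a single metal centre give an octahedral coordination sphere.

octahedral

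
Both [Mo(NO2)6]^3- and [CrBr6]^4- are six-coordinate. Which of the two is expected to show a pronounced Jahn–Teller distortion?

[Mo(NO2)6]^3-: Ligand charges: each nitro (N-bound nitrite) is −1. With an overall charge of −3 the molybdenum centre must be in the +3 oxidation state. Molybdenum is a group-6 element; Mo(III) is therefore d³. The d³ configuration leaves the e_g set evenly filled (or empty) — no strong Jahn–Teller driving force.
[CrBr6]^4-: Each bromide is −1; balancing the −4 overall charge requires Cr(II). Group 6 minus oxidation state 2 gives a d⁴ configuration. Bromide is a weak-field ligand for a first-row metal, so the complex is high-spin. The t₂g³e_g¹ (high-spin) configuration has an unevenly filled e_g set; the Jahn–Teller theorem predicts a tetragonal distortion (typically axial elongation) to lift the degeneracy.

[CrBr6]^4-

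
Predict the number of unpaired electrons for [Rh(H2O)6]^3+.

Summing ligand charges against the +3 overall charge gives an oxidation state of +3 for rhodium.
Rhodium is a group-9 element; Rh(III) is therefore d⁶.
The spin state decides the count: a 4d ion has a large Δₒ and is invariably low-spin.
An octahedral low-spin d⁶ ion is t₂g⁶e_g⁰, giving 0 unpaired electrons.

0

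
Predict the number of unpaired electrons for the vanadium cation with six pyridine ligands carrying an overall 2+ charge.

3

Pyridine is neutral; balancing the +2 overall charge requires V(II).
Group 5 minus oxidation state 2 gives a d³ configuration.
In an octahedral field the d³ configuration is t₂g³e_g⁰ (only one arrangement possible), giving 3 unpaired electrons.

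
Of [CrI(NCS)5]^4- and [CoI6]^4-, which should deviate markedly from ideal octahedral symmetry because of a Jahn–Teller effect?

[CrI(NCS)5]^4-: Summing ligand charges against the −4 overall charge gives an oxidation state of +2 for chromium. Group 6 minus oxidation state 2 gives a d⁴ configuration. Iodide and isothiocyanate are weak-field ligands for a first-row metal, so the complex is high-spin. The t₂g³e_g¹ (high-spin) configuration has an unevenly filled e_g set; the Jahn–Teller theorem predicts a tetragonal distortion (typically axial elongation) to lift the degeneracy.
[CoI6]^4-: Each iodide is −1; balancing the −4 overall charge requires Co(II). Co sits in group 9, so the d-electron count is 9 − 2 = 7. Iodide is a weak-field ligand for a first-row metal, so the complex is high-spin. The d⁷ configuration leaves the e_g set evenly filled (or empty) — no strong Jahn–Teller driving force.

[CrI(NCS)5]^4-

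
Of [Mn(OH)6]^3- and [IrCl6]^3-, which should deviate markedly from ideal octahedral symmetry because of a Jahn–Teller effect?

[Mn(OH)6]^3-: Summing ligand charges against the −3 overall charge gives an oxidation state of +3 for manganese. Manganese is a group-7 element; Mn(III) is therefore d⁴. Hydroxide is a weak-field ligand for a first-row metal, so the complex is high-spin. The t₂g³e_g¹ (high-spin) configuration has an unevenly filled e_g set; the Jahn–Teller theorem predicts a tetragonal distortion (typically axial elongation) to lift the degeneracy.
[IrCl6]^3-: Summing ligand charges against the −3 overall charge gives an oxidation state of +3 for iridium. Iridium is a group-9 element; Ir(III) is therefore d⁶. A 5d ion has a large Δₒ and is invariably low-spin. The d⁶ configuration leaves the e_g set evenly filled (or empty) — no strong Jahn–Teller driving force.

[Mn(OH)6]^3-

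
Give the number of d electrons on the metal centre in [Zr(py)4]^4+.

d0

Pyridine is neutral; balancing the +4 overall charge requires Zr(IV).
Group 4 minus oxidation state 4 gives a d⁰ configuration.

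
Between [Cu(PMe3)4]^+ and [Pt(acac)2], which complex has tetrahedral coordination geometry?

For [Cu(PMe3)4]^+: Summing ligand charges against the +1 overall charge gives an oxidation state of +1 for copper. Cu sits in group 11, so the d-electron count is 11 − 1 = 10. A d¹⁰ ion has no crystal-field stabilisation preference between square planar and tetrahedral, so four ligands adopt the sterically favoured tetrahedral geometry. → tetrahedral.
For [Pt(acac)2]: Each acetylacetonate is −1; balancing the 0 overall charge requires Pt(II). Group 10 minus oxidation state 2 gives a d⁸ configuration. A 5d d⁸ ion has a large crystal-field splitting; square planar leaves the high-energy d_{x²−y²} orbital empty and maximises CFSE. → square planar.

[Cu(PMe3)4]^+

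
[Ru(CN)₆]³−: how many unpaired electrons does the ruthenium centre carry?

Ligand charges: each cyanide is −1. With an overall charge of −3 the ruthenium centre must be in the +3 oxidation state.
Group 8 minus oxidation state 3 gives a d⁵ configuration.
The spin state decides the count: a 4d ion has a large Δₒ and is invariably low-spin.
An octahedral low-spin d⁵ ion is t₂g⁵e_g⁰, giving 1 unpaired electron.

1 unpaired electron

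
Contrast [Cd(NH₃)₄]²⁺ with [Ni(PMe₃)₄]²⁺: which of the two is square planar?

For [Cd(NH₃)₄]²⁺: Summing ligand charges against the +2 overall charge gives an oxidation state of +2 for cadmium. Cd sits in group 12, so the d-electron count is 12 − 2 = 10. A d¹⁰ ion has no crystal-field stabilisation preference between square planar and tetrahedral, so four ligands adopt the sterically favoured tetrahedral geometry. → tetrahedral.
For [Ni(PMe₃)₄]²⁺: Ligand charges: trimethylphosphine is neutral. With an overall charge of +2 the nickel centre must be in the +2 oxidation state. Ni sits in group 10, so the d-electron count is 10 − 2 = 8. Trimethylphosphine is a strong-field ligand (high in the spectrochemical series). A 3d d⁸ ion with strong-field ligands gains enough CFSE to favour square planar over tetrahedral. → square planar.

[Ni(PMe₃)₄]²⁺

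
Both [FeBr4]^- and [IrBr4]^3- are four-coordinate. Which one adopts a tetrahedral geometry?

[FeBr4]^-

For [FeBr4]^-: Summing ligand charges against the −1 overall charge gives an oxidation state of +3 for iron. Iron is a group-8 element; Fe(III) is therefore d⁵. A high-spin d⁵ ion has zero CFSE in either geometry, so four ligands adopt the sterically favoured tetrahedral geometry. → tetrahedral.
For [IrBr4]^3-: Ligand charges: each bromide is −1. With an overall charge of −3 the iridium centre must be in the +1 oxidation state. Ir sits in group 9, so the d-electron count is 9 − 1 = 8. A 5d d⁸ ion has a large crystal-field splitting; square planar leaves the high-energy d_{x²−y²} orbital empty and maximises CFSE. → square planar.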